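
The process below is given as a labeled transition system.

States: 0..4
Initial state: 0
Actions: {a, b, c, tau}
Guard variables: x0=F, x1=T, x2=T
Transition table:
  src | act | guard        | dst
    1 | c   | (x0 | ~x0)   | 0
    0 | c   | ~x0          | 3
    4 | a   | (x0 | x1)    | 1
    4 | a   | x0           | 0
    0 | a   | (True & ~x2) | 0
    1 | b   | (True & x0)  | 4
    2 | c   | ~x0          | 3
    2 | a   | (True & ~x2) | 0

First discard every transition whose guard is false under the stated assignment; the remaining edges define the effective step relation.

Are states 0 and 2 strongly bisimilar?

Bisimulation quotient by refinement:
  π0 = {{0,1,2,3,4}}
  π1 = {{0,1,2},{3},{4}}
  π2 = {{0,2},{1},{3},{4}}
Fixed point at round 3; 4 class(es).
[0]={0,2}  [2]={0,2}

Answer: BISIMILAR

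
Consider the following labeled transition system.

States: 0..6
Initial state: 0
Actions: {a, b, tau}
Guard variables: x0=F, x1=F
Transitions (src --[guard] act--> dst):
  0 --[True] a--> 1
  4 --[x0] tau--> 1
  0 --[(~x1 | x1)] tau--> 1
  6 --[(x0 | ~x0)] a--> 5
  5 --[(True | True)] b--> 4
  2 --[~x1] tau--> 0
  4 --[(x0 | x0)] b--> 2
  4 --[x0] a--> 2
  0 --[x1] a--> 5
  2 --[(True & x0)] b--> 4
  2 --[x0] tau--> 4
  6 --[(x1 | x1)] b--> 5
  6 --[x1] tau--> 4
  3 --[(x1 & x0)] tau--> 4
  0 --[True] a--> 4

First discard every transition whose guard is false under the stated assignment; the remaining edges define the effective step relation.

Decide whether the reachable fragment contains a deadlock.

R = {0,1,4}
  0: a→1  a→4  tau→1  [3 out]
  1: ∅  [deadlock]
  4: ∅  [deadlock]
witness 1: a

Answer: DEADLOCK at state 1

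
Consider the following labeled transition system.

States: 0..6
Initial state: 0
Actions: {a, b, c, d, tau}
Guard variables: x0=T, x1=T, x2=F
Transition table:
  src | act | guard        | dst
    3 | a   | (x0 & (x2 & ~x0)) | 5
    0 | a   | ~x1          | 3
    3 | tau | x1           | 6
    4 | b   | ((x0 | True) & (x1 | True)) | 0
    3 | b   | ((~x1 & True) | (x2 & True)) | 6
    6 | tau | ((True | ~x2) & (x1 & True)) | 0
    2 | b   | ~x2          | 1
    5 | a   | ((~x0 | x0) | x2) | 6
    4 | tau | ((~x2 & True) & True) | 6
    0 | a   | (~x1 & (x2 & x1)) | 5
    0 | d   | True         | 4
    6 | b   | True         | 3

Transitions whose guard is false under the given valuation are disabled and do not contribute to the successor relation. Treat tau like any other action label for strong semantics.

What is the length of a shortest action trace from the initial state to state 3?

BFS to 3:
  Layer 0: {0}
  Layer 1: {4}
  Layer 2: {6}
  Layer 3: {3}
depth(3)=3, e.g. d·tau·b

Answer: 3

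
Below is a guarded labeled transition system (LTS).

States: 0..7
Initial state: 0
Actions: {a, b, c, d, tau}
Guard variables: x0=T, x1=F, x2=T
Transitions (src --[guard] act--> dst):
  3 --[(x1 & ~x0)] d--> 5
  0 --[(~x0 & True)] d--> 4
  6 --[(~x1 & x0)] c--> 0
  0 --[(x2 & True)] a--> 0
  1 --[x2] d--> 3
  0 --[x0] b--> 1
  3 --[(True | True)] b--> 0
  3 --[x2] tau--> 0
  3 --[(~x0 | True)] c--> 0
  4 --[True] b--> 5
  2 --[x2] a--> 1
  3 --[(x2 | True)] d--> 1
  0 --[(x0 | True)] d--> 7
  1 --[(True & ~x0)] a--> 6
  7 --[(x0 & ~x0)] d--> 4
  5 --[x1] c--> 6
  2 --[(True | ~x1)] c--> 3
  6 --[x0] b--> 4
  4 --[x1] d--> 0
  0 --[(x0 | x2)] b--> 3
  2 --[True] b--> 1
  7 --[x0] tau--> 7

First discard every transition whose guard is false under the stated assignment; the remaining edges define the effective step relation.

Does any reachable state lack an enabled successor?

Reachable = {0,1,3,7}
  0: a→0  b→1  b→3  d→7  [deg 4]
  1: d→3  [deg 1]
  3: b→0  c→0  d→1  tau→0  [deg 4]
  7: tau→7  [deg 1]

Answer: DEADLOCK-FREE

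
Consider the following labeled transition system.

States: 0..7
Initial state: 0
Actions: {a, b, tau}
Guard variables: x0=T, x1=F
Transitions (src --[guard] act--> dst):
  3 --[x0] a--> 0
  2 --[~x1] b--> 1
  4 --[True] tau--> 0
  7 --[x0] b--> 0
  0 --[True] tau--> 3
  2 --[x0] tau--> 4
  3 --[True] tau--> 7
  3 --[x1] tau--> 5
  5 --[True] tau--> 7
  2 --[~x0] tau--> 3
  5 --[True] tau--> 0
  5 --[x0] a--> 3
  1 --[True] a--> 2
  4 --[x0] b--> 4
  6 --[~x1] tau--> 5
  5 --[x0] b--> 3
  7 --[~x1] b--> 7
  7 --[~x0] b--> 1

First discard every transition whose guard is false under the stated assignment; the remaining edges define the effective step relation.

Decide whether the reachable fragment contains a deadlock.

Answer: DEADLOCK-FREE

Working:
Reachable = {0,3,7}
  0: tau→3  [1 out]
  3: a→0  tau→7  [2 out]
  7: b→0  b→7  [2 out]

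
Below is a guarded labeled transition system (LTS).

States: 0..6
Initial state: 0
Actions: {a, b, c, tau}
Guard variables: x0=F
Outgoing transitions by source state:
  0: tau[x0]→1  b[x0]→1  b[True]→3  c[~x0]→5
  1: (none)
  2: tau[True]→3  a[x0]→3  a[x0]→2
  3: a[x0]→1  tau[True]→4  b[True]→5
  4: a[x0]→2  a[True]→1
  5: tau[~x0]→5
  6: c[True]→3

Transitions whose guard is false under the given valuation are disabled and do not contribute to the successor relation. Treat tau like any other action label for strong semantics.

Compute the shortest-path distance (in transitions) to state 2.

Answer: UNREACHABLE

Trace:
Layered search for 2:
  L0 = {0}
  L1 = {3,5}
  L2 = {4}
  L3 = {1}
2 never appears.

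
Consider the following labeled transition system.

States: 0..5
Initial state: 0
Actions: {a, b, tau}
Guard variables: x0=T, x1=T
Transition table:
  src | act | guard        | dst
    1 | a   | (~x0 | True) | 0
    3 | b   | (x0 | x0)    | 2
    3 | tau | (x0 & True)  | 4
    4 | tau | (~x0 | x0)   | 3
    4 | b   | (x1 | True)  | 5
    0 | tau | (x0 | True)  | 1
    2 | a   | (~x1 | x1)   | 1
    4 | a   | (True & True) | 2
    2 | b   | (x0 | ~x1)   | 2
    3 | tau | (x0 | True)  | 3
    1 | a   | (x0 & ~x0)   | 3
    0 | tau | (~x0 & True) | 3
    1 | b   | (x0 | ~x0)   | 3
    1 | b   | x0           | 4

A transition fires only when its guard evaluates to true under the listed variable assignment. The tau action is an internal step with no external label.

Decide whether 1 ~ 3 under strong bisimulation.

Answer: NOT BISIMILAR

Working:
Refine partition for ~:
  round 0: {{0,1,2,3,4,5}}
  round 1: {{0},{1,2},{3},{4},{5}}
  round 2: {{0},{1},{2},{3},{4},{5}}
Fixed point at round 3; 6 class(es).
[1]={1}  [3]={3}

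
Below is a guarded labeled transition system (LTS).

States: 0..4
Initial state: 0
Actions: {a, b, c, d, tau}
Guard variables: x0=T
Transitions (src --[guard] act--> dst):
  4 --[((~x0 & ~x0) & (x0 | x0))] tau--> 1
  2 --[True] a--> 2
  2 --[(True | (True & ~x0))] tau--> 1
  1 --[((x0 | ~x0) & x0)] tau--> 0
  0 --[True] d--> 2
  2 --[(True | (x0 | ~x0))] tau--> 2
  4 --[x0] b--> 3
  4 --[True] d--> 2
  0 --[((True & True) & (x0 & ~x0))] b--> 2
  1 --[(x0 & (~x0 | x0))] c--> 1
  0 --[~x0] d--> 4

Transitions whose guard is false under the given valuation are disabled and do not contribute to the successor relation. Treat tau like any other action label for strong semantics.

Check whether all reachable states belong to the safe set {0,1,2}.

Allowed set {0,1,2}
Reach set: {0,1,2}
  0: ✓
  1: ✓
  2: ✓

Answer: INVARIANT HOLDS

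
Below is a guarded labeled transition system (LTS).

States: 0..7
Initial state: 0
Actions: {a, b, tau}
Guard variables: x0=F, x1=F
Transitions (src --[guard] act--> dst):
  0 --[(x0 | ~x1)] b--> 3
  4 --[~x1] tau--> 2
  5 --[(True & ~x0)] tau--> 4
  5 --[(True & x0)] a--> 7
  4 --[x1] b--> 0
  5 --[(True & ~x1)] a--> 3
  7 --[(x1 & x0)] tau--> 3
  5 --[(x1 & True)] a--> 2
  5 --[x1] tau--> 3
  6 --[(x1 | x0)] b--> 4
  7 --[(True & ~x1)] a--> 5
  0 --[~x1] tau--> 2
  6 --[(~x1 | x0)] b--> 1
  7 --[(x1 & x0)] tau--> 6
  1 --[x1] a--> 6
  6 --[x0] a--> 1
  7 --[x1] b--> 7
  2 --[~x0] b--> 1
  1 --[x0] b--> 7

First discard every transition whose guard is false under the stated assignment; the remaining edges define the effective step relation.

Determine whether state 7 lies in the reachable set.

8 transition(s) survive guard evaluation.
depth 0: {0}
depth 1: {2,3}  total {0,2,3}
depth 2: {1}  total {0,1,2,3}
Reach set: {0,1,2,3}

Answer: UNREACHABLE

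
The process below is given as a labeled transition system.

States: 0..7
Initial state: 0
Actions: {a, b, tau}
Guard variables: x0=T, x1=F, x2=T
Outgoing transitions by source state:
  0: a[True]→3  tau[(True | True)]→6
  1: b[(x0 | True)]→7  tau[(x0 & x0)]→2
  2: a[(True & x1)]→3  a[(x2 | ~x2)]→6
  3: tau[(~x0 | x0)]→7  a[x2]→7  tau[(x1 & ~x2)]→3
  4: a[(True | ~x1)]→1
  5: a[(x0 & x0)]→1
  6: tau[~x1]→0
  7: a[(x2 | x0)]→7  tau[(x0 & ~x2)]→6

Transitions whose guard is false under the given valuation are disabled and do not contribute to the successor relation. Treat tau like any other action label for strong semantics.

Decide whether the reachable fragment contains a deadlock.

Reachable = {0,3,6,7}
  0: a→3  tau→6  [2 out]
  3: a→7  tau→7  [2 out]
  6: tau→0  [1 out]
  7: a→7  [1 out]

Answer: DEADLOCK-FREE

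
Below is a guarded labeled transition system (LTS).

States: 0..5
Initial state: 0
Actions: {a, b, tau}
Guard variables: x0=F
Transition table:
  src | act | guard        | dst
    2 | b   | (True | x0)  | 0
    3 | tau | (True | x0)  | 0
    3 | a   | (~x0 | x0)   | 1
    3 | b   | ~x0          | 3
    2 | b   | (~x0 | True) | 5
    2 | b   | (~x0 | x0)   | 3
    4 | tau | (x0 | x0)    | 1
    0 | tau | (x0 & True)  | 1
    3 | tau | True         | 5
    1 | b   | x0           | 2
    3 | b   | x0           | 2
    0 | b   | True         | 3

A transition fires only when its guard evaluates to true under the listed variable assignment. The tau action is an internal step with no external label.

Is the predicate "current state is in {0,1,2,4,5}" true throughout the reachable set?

Allowed set {0,1,2,4,5}
R = {0,1,3,5}
  0: ✓
  1: ✓
  3: outside
  5: ✓
counterexample path to 3: b

Answer: INVARIANT VIOLATED at state 3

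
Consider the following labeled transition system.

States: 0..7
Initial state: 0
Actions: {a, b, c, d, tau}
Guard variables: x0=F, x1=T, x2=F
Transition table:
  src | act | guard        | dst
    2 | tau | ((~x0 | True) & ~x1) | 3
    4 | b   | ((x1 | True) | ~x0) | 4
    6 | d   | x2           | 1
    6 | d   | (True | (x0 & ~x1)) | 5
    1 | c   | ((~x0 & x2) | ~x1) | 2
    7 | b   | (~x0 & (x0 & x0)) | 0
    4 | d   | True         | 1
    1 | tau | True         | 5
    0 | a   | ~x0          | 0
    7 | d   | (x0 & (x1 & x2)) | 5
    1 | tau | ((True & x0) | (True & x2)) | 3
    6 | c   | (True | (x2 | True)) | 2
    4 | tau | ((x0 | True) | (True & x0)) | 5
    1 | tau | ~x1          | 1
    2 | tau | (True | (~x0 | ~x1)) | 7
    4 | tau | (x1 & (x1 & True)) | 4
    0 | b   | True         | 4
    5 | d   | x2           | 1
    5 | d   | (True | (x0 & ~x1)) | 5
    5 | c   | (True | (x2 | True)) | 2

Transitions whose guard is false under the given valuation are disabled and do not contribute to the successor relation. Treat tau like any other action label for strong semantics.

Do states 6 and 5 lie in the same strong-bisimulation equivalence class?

Answer: BISIMILAR

Analysis:
Refine partition for ~:
  π0 = {{0,1,2,3,4,5,6,7}}
  π1 = {{0},{1,2},{3,7},{4},{5,6}}
  π2 = {{0},{1},{2},{3,7},{4},{5,6}}
6 equivalence class(es) (converged in 3)
class of 6: {5,6}; class of 5: {5,6}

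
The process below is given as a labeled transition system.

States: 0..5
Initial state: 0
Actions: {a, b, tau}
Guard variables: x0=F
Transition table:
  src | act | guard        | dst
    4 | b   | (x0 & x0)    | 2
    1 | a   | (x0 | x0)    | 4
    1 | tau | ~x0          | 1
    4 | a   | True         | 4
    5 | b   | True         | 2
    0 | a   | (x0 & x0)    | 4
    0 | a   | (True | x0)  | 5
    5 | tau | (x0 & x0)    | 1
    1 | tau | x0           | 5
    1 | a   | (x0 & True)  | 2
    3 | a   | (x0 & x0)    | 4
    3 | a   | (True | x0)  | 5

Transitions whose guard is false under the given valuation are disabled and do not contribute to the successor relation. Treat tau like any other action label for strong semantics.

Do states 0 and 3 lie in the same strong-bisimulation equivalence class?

Compute ~ classes (split until stable):
  π0 = {{0,1,2,3,4,5}}
  π1 = {{0,3,4},{1},{2},{5}}
  π2 = {{0,3},{1},{2},{4},{5}}
stable after 3 split(s): 5 block(s)
0∈{0,3}, 3∈{0,3}

Answer: BISIMILAR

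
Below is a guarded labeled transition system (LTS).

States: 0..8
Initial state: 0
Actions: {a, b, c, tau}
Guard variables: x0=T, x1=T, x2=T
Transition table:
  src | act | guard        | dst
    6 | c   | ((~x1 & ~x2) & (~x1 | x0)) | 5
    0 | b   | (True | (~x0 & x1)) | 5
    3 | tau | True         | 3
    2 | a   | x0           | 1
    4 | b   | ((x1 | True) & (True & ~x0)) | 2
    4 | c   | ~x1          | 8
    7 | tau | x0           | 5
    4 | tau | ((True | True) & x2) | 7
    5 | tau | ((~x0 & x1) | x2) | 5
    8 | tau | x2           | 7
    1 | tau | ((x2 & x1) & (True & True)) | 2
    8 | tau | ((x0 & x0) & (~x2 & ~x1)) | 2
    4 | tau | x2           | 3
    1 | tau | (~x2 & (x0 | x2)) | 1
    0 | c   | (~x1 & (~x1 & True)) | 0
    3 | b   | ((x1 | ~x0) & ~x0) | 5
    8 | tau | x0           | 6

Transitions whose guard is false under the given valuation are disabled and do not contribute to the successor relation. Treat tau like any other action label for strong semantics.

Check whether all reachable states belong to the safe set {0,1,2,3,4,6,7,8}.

Answer: INVARIANT VIOLATED at state 5

Analysis:
Inv-set: {0,1,2,3,4,6,7,8}
Reach set: {0,5}
  0: ✓
  5: outside
counterexample path to 5: b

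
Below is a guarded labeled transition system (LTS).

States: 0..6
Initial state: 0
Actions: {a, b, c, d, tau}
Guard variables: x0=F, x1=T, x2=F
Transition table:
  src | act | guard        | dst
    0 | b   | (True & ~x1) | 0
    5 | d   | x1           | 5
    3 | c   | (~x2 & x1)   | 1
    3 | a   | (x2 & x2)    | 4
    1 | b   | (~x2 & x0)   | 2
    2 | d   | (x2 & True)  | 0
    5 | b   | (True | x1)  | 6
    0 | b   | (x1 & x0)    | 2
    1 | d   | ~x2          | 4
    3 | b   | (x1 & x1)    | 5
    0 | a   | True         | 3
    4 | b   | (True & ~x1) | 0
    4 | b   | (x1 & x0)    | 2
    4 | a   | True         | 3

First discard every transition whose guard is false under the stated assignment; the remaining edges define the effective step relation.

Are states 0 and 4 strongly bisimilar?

Refine partition for ~:
  P[0] = {{0,1,2,3,4,5,6}}
  P[1] = {{0,4},{1},{2,6},{3},{5}}
stable after 2 split(s): 5 block(s)
class of 0: {0,4}; class of 4: {0,4}

Answer: BISIMILAR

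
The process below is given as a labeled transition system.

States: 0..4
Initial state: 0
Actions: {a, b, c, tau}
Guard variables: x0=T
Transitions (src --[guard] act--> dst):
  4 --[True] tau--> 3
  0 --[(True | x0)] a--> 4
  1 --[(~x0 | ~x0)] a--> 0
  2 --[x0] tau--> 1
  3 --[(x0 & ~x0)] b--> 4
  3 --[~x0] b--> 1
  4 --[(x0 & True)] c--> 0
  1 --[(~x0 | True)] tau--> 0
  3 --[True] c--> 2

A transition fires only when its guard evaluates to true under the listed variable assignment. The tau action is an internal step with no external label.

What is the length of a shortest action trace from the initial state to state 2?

Answer: 3

Analysis:
Breadth-first toward 2:
  L0 = {0}
  L1 = {4}
  L2 = {3}
  L3 = {2}
depth(2)=3, e.g. a·tau·c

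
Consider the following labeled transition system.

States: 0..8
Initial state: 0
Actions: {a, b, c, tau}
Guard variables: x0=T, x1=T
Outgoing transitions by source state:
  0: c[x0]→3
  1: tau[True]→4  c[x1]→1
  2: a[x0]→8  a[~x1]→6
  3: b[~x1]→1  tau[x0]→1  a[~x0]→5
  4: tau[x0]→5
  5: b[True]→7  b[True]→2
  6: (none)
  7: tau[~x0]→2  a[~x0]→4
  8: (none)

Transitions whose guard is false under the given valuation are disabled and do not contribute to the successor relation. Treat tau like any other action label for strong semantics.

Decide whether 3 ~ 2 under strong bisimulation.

Answer: NOT BISIMILAR

Analysis:
Bisimulation quotient by refinement:
  round 0: {{0,1,2,3,4,5,6,7,8}}
  round 1: {{0},{1},{2},{3,4},{5},{6,7,8}}
  round 2: {{0},{1},{2},{3},{4},{5},{6,7,8}}
Fixed point at round 3; 7 class(es).
class of 3: {3}; class of 2: {2}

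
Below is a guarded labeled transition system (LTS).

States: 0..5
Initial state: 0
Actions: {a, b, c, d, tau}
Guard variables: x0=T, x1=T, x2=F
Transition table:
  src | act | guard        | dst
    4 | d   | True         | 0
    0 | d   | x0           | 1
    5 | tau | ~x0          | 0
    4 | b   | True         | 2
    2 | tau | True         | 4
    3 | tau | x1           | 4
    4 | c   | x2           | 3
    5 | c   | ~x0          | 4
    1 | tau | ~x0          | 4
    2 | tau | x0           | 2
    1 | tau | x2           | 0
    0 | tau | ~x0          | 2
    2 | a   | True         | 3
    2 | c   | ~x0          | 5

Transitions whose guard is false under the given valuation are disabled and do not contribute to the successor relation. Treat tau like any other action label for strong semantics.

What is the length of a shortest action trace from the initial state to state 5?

BFS to 5:
  Layer 0: {0}
  Layer 1: {1}
5 never appears.

Answer: UNREACHABLE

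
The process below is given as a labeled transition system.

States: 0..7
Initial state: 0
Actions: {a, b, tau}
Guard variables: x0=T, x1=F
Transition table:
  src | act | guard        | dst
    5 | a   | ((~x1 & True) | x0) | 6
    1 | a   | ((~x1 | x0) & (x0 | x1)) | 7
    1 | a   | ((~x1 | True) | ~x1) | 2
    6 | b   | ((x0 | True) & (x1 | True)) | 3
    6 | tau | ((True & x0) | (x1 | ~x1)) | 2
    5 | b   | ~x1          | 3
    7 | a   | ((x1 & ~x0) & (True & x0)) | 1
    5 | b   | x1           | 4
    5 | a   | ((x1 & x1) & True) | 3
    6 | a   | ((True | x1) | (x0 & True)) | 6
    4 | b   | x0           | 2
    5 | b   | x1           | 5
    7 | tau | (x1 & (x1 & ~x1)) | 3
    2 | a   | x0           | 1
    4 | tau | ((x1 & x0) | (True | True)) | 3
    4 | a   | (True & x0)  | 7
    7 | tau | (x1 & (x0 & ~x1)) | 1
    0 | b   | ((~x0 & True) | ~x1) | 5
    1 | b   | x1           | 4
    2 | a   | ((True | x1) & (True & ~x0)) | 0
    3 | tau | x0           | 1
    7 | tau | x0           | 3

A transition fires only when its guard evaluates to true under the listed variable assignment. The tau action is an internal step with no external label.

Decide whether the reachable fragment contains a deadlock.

Reach set: {0,1,2,3,5,6,7}
  0: b→5  [1 out]
  1: a→2  a→7  [2 out]
  2: a→1  [1 out]
  3: tau→1  [1 out]
  5: a→6  b→3  [2 out]
  6: a→6  b→3  tau→2  [3 out]
  7: tau→3  [1 out]

Answer: DEADLOCK-FREE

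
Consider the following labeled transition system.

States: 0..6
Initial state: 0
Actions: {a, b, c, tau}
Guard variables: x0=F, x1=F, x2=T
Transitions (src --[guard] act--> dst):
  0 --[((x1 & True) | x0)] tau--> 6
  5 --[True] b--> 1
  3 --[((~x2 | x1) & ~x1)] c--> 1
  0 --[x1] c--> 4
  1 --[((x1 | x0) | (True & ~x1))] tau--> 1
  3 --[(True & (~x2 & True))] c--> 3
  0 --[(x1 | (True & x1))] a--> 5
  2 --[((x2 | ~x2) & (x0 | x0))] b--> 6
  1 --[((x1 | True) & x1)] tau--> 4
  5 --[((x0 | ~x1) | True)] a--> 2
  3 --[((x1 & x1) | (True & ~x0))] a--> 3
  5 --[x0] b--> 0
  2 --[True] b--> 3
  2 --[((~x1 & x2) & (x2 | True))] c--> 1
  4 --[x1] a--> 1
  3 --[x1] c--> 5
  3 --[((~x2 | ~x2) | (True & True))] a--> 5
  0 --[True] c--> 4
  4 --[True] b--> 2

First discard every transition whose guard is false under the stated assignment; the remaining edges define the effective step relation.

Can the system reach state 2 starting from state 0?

Answer: REACHABLE

Working:
After dropping false guards: 9 live edges.
depth 0: {0}
depth 1: {4}  cumulative {0,4}
depth 2: {2}  cumulative {0,2,4}
depth 3: {1,3}  cumulative {0,1,2,3,4}
depth 4: {5}  cumulative {0,1,2,3,4,5}
Reachable = {0,1,2,3,4,5}
trace reaching 2: c·b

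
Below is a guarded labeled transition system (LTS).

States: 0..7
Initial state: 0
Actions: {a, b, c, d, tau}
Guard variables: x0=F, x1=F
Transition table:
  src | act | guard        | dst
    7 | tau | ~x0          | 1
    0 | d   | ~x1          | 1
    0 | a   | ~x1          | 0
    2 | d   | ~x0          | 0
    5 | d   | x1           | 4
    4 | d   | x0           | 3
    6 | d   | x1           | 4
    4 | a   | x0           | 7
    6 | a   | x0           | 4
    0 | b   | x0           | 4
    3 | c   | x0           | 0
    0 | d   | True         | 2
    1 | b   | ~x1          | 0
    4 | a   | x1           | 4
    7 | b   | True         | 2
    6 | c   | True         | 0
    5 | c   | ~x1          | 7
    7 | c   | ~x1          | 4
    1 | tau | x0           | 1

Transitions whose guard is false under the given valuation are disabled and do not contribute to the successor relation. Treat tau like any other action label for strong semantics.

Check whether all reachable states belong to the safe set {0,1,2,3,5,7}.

Allowed set {0,1,2,3,5,7}
Reachable = {0,1,2}
  0: ok
  1: ok
  2: ok

Answer: INVARIANT HOLDS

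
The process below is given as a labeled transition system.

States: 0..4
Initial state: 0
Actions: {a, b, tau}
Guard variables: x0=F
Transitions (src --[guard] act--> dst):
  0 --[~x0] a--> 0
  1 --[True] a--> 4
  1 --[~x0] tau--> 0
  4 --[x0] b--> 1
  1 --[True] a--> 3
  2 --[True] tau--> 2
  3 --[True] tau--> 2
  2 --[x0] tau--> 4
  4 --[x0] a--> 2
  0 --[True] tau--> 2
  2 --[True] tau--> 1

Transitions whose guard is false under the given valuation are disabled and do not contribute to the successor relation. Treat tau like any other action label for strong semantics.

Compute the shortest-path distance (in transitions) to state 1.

Answer: 2

Working:
BFS to 1:
  Layer 0: {0}
  Layer 1: {2}
  Layer 2: {1}
first hit 1 at d=2 via tau·tau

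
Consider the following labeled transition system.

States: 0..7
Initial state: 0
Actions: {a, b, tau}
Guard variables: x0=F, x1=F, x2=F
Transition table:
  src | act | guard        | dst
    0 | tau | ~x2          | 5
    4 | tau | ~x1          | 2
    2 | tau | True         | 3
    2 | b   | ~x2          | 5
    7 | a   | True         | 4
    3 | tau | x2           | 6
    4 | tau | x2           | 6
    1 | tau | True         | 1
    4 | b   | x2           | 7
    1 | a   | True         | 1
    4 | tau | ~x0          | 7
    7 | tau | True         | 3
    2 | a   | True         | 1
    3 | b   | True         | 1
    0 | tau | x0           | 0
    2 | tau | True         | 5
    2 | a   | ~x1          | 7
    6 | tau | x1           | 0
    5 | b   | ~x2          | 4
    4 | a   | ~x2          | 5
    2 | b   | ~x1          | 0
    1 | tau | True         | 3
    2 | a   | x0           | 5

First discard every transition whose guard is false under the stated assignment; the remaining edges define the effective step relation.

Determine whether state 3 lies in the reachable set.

Answer: REACHABLE

Working:
After dropping false guards: 17 live edges.
depth 0: {0}
depth 1: {5}  total {0,5}
depth 2: {4}  total {0,4,5}
depth 3: {2,7}  total {0,2,4,5,7}
depth 4: {1,3}  total {0,1,2,3,4,5,7}
R = {0,1,2,3,4,5,7}
witness 3: tau·b·tau·tau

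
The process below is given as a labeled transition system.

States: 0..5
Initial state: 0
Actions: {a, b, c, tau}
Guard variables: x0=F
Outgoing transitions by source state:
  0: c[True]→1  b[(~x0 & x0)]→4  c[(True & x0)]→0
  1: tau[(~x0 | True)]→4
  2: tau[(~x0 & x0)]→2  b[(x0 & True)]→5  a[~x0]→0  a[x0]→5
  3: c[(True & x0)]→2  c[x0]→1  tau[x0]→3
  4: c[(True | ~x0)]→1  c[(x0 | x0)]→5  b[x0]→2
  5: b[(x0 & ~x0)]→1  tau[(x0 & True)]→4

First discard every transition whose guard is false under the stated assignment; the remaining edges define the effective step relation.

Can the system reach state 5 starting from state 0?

4 transition(s) survive guard evaluation.
depth 0: {0}
depth 1: {1}  total {0,1}
depth 2: {4}  total {0,1,4}
Reach set: {0,1,4}

Answer: UNREACHABLE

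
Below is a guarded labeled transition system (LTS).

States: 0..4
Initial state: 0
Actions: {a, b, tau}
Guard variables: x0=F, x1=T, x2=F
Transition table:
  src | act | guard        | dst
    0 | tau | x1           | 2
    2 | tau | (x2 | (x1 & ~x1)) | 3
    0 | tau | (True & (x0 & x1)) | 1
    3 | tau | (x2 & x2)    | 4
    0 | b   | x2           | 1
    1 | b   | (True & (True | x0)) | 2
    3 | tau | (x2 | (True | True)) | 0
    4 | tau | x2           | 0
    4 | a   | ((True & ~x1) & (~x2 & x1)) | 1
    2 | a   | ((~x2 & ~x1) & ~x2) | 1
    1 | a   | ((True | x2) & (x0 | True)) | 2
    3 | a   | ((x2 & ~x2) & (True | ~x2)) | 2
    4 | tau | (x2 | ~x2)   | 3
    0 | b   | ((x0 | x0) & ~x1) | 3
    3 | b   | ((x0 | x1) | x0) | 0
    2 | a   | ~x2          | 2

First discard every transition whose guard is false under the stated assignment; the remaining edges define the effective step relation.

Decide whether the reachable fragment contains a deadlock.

Answer: DEADLOCK-FREE

Trace:
Reachable = {0,2}
  0: tau→2  [deg 1]
  2: a→2  [deg 1]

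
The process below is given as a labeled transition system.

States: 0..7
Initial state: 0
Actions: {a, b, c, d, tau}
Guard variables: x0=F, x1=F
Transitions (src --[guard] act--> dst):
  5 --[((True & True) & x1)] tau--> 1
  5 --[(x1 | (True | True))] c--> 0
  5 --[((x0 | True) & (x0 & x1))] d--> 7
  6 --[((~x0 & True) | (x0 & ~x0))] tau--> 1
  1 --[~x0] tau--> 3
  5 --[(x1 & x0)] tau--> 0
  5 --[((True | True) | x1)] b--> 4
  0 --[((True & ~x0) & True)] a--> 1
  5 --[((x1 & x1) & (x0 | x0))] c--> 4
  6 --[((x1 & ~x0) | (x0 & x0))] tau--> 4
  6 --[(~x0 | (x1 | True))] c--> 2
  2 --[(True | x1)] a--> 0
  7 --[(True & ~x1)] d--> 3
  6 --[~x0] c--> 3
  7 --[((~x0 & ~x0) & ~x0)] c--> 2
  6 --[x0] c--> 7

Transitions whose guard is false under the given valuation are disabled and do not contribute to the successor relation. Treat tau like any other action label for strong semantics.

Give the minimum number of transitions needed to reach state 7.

Answer: UNREACHABLE

Analysis:
Layered search for 7:
  depth 0: {0}
  depth 1: {1}
  depth 2: {3}
7 never appears.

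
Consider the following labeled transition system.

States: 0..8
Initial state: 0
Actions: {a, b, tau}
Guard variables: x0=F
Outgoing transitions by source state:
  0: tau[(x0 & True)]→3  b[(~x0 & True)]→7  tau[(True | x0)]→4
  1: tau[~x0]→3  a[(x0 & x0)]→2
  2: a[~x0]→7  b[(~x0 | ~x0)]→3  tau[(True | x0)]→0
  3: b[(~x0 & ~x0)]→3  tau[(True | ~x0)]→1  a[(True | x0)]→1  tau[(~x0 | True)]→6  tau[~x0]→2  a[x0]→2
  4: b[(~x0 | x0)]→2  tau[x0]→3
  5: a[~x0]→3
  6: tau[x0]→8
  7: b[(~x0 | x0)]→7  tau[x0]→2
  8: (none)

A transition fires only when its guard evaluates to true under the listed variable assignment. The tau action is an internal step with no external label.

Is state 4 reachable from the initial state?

Answer: REACHABLE

Trace:
Guard filter leaves 14 enabled edge(s).
L0 = {0}
L1 = {4,7}  total {0,4,7}
L2 = {2}  total {0,2,4,7}
L3 = {3}  total {0,2,3,4,7}
L4 = {1,6}  total {0,1,2,3,4,6,7}
Reachable = {0,1,2,3,4,6,7}
Path to 4: tau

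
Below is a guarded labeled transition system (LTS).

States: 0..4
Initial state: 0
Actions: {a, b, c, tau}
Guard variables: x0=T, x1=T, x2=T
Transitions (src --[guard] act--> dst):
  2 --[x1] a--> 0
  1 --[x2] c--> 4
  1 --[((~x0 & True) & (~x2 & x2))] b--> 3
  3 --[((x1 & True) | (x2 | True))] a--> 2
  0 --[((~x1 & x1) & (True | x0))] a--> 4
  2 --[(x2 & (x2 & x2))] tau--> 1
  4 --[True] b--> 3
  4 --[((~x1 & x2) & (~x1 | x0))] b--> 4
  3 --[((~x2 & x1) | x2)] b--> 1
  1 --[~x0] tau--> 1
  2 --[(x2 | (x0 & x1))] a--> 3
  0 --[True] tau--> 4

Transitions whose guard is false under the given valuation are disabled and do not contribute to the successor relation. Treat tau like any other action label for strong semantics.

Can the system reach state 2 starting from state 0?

8 transition(s) survive guard evaluation.
Layer 0: {0}
Layer 1: {4}  total {0,4}
Layer 2: {3}  total {0,3,4}
Layer 3: {1,2}  total {0,1,2,3,4}
R = {0,1,2,3,4}
trace reaching 2: tau·b·a

Answer: REACHABLE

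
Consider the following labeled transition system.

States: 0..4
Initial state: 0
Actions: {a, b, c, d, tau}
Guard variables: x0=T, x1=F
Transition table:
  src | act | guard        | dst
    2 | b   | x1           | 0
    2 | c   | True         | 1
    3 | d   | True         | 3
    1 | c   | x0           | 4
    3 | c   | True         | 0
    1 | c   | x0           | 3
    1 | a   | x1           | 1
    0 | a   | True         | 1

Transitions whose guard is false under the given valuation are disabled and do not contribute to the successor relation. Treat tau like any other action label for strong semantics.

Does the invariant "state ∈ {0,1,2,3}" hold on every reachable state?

Answer: INVARIANT VIOLATED at state 4

Analysis:
Safe = {0,1,2,3}
R = {0,1,3,4}
  0: safe
  1: safe
  3: safe
  4: ✗ unsafe
reach 4 via a·c — violates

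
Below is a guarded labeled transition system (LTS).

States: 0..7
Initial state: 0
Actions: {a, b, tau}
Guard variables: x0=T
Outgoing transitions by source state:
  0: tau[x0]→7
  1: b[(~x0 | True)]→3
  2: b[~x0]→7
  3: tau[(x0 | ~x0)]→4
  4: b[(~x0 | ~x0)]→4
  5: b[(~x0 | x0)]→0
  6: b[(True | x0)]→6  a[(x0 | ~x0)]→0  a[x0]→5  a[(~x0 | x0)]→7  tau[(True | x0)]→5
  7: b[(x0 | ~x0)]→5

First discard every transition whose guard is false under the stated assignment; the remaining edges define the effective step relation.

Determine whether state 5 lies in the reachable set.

Guard filter leaves 10 enabled edge(s).
Layer 0: {0}
Layer 1: {7}  cumulative {0,7}
Layer 2: {5}  cumulative {0,5,7}
Reach set: {0,5,7}
witness 5: tau·b

Answer: REACHABLE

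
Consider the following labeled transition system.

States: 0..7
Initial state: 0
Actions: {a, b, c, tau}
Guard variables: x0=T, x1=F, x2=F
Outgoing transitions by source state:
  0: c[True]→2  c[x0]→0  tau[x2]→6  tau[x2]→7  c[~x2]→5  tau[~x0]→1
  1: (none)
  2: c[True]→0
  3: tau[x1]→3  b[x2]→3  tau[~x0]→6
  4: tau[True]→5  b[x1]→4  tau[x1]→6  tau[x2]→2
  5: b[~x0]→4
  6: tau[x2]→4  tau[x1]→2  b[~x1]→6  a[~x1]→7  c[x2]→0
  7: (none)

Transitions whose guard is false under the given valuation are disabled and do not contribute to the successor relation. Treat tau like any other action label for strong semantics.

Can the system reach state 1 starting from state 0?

Answer: UNREACHABLE

Trace:
7 transition(s) survive guard evaluation.
Layer 0: {0}
Layer 1: {2,5}  cumulative {0,2,5}
Reach set: {0,2,5}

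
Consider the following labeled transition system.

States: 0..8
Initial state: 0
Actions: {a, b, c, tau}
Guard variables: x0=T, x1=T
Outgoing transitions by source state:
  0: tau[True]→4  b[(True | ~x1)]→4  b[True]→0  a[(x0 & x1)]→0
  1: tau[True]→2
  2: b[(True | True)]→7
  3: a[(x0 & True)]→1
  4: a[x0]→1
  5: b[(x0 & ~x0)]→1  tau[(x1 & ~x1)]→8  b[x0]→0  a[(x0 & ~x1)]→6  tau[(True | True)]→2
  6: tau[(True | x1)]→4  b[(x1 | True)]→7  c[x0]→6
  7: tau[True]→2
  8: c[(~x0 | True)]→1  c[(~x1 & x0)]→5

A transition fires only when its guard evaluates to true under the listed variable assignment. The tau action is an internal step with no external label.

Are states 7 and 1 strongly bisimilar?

Refine partition for ~:
  P[0] = {{0,1,2,3,4,5,6,7,8}}
  P[1] = {{0},{1,7},{2},{3,4},{5},{6},{8}}
stable after 2 split(s): 7 block(s)
class of 7: {1,7}; class of 1: {1,7}

Answer: BISIMILAR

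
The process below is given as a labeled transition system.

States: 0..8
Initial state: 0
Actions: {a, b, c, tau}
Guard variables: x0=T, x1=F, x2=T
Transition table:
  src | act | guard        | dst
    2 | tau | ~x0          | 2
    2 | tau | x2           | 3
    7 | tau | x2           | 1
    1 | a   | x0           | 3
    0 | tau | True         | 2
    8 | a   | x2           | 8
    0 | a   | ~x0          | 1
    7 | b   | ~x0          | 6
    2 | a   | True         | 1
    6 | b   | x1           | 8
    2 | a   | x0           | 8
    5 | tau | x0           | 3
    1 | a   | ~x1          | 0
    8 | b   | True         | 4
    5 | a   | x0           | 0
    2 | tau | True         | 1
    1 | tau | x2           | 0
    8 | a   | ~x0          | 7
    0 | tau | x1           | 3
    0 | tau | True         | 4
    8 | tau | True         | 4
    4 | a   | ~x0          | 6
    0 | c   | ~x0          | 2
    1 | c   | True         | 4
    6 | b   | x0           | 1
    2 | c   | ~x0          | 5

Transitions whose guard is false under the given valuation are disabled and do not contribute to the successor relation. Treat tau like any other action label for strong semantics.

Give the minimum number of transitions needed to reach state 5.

Answer: UNREACHABLE

Trace:
Breadth-first toward 5:
  Layer 0: {0}
  Layer 1: {2,4}
  Layer 2: {1,3,8}
5 never appears.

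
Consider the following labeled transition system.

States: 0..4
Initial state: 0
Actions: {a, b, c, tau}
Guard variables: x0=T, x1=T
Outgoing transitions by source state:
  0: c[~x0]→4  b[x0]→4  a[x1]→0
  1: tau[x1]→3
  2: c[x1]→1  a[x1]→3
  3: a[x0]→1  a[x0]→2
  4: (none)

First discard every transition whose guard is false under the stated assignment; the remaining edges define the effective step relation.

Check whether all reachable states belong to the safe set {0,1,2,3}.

Inv-set: {0,1,2,3}
Reach set: {0,4}
  0: ok
  4: ✗ unsafe
reach 4 via b — violates

Answer: INVARIANT VIOLATED at state 4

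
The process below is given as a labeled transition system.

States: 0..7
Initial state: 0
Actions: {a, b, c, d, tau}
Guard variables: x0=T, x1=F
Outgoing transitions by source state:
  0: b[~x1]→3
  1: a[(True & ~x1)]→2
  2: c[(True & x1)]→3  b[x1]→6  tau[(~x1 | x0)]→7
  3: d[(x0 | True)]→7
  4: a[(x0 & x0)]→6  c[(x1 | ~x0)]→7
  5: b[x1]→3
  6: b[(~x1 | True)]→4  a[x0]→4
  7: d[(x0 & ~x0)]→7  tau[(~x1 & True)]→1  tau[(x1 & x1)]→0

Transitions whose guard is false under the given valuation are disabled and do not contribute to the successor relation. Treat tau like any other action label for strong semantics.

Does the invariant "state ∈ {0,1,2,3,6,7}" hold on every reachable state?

Inv-set: {0,1,2,3,6,7}
Reachable = {0,1,2,3,7}
  0: ✓
  1: ✓
  2: ✓
  3: ✓
  7: ✓

Answer: INVARIANT HOLDS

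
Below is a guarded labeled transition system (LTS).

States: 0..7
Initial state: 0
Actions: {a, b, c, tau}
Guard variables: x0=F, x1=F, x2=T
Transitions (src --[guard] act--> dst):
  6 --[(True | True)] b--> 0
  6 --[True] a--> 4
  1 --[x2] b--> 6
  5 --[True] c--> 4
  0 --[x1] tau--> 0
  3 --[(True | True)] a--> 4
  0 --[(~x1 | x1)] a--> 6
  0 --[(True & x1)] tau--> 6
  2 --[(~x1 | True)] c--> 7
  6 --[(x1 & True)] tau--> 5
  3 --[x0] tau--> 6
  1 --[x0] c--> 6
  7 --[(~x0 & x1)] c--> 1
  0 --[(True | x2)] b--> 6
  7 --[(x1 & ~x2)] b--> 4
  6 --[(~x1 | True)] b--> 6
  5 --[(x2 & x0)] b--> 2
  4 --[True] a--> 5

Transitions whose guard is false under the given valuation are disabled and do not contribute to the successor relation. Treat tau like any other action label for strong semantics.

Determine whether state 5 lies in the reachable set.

Guard filter leaves 10 enabled edge(s).
Layer 0: {0}
Layer 1: {6}  cumulative {0,6}
Layer 2: {4}  cumulative {0,4,6}
Layer 3: {5}  cumulative {0,4,5,6}
Reachable = {0,4,5,6}
Path to 5: a·a·a

Answer: REACHABLE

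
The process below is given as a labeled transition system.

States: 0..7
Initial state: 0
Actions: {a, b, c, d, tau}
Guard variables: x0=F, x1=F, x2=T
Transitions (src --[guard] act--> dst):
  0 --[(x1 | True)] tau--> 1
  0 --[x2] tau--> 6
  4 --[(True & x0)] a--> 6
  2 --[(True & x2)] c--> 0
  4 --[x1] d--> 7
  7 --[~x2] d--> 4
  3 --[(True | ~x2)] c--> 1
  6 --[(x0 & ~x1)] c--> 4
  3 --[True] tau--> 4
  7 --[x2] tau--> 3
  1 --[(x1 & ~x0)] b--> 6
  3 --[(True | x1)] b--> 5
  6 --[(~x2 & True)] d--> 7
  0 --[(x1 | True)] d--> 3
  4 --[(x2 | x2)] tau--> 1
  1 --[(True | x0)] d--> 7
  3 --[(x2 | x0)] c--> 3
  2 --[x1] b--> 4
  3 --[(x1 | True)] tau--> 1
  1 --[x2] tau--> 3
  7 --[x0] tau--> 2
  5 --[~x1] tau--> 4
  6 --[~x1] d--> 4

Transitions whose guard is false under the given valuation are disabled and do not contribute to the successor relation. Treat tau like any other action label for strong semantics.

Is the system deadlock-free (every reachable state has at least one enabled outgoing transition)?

Answer: DEADLOCK-FREE

Trace:
R = {0,1,3,4,5,6,7}
  0: d→3  tau→1  tau→6  [deg 3]
  1: d→7  tau→3  [deg 2]
  3: b→5  c→1  c→3  tau→1  tau→4  [deg 5]
  4: tau→1  [deg 1]
  5: tau→4  [deg 1]
  6: d→4  [deg 1]
  7: tau→3  [deg 1]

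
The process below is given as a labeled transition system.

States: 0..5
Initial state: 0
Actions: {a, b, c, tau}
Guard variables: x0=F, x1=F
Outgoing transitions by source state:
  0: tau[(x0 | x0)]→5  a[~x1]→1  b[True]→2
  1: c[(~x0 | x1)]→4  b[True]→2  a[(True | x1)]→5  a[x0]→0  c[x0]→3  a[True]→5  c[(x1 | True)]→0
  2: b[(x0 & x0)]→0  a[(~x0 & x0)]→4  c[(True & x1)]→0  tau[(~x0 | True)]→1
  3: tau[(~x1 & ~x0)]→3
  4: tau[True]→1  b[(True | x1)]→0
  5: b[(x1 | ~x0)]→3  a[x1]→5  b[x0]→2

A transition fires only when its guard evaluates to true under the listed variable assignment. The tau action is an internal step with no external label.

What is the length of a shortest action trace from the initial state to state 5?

Answer: 2

Trace:
BFS to 5:
  depth 0: {0}
  depth 1: {1,2}
  depth 2: {4,5}
depth(5)=2, e.g. a·a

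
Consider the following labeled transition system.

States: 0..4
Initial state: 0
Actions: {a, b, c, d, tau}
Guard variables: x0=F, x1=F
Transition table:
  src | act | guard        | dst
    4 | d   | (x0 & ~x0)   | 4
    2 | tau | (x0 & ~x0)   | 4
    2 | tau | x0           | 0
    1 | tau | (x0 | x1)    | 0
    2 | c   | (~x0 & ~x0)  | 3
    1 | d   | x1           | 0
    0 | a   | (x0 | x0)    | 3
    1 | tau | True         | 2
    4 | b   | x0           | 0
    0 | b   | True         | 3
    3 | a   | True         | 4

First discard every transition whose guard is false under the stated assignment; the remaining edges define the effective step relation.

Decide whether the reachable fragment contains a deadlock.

Reach set: {0,3,4}
  0: b→3  [1 out]
  3: a→4  [1 out]
  4: ∅  [deadlock]
trace reaching 4: b·a

Answer: DEADLOCK at state 4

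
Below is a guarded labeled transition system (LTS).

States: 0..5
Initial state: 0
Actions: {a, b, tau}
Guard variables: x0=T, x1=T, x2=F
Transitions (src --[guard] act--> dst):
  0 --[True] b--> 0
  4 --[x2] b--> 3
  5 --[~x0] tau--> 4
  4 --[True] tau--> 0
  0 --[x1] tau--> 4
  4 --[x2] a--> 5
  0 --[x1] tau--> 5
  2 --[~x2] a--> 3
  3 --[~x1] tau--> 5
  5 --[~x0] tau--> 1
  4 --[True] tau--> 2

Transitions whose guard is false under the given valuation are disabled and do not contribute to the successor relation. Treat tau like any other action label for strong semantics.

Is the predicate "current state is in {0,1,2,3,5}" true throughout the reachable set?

Safe = {0,1,2,3,5}
R = {0,2,3,4,5}
  0: safe
  2: safe
  3: safe
  4: ✗ unsafe
  5: safe
counterexample path to 4: tau

Answer: INVARIANT VIOLATED at state 4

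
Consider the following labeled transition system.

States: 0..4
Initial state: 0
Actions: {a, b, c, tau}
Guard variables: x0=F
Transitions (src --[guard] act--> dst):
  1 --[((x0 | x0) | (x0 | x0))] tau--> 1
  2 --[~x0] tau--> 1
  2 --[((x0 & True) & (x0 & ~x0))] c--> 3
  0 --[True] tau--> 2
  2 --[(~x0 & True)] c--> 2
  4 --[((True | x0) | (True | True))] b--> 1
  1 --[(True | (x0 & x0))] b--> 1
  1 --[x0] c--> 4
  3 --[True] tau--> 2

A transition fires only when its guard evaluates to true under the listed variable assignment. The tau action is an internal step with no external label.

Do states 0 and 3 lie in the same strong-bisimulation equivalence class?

Answer: BISIMILAR

Trace:
Refine partition for ~:
  P[0] = {{0,1,2,3,4}}
  P[1] = {{0,3},{1,4},{2}}
Fixed point at round 2; 3 class(es).
[0]={0,3}  [3]={0,3}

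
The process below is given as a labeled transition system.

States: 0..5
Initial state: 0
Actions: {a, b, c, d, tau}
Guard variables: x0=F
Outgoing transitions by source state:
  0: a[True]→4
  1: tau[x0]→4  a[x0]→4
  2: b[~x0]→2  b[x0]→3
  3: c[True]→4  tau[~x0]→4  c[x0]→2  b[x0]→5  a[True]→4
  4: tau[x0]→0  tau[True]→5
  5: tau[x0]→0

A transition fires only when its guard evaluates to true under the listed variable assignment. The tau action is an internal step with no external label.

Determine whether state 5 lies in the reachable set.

Guard filter leaves 6 enabled edge(s).
L0 = {0}
L1 = {4}  total {0,4}
L2 = {5}  total {0,4,5}
Reachable = {0,4,5}
Path to 5: a·tau

Answer: REACHABLE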